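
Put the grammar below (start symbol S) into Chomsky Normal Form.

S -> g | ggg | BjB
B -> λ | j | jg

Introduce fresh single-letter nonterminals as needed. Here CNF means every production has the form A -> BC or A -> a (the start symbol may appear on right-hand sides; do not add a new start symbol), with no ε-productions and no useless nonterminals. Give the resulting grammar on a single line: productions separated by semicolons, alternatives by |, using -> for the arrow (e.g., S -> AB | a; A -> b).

Nullable: {B}; after ε-elimination: S -> g | j | Bj | jB | BjB | ggg; B -> j | jg.
No unit productions to eliminate.
TERM: introduce C -> g, A -> j and substitute in every rule of length ≥2.
BIN: S -> BAB becomes S -> BD, D -> AB; S -> CCC becomes S -> CE, E -> CC.

S -> g | j | AB | BA | BD | CE; A -> j; B -> j | AC; C -> g; D -> AB; E -> CC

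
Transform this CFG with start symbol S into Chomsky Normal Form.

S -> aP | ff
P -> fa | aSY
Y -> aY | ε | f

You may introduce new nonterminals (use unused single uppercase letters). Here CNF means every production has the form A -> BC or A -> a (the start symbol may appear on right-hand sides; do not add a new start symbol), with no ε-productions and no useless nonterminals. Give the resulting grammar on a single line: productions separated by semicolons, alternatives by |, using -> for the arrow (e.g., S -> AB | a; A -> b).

S -> AP | BB; A -> a; B -> f; C -> SY; P -> AC | AS | BA; Y -> a | f | AY

Nullable: {Y}; after ε-elimination: S -> aP | ff; P -> aS | fa | aSY; Y -> a | f | aY.
No unit productions to eliminate.
TERM: introduce A -> a, B -> f and substitute in every rule of length ≥2.
BIN: P -> ASY becomes P -> AC, C -> SY.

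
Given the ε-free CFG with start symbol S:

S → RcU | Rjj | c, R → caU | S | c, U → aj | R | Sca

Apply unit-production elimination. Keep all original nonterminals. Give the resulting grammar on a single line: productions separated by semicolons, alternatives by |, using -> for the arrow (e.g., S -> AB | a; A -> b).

Unit productions: R->S, U->R.
Unit pairs (A ⇒* B via units): (R,S), (U,R), (U,S).
S: inherits non-unit rules of {S} → RcU | Rjj | c.
R: inherits non-unit rules of {R, S} → RcU | Rjj | c | caU.
U: inherits non-unit rules of {R, S, U} → RcU | Rjj | Sca | aj | c | caU.

S -> c | RcU | Rjj; R -> c | RcU | Rjj | caU; U -> c | aj | RcU | Rjj | Sca | caU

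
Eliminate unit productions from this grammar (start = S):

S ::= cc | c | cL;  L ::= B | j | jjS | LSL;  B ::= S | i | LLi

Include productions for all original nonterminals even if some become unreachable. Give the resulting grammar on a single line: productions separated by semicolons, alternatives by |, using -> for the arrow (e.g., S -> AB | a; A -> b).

S -> c | cL | cc; B -> c | i | cL | cc | LLi; L -> c | i | j | cL | cc | LLi | LSL | jjS

Unit productions: B->S, L->B.
Unit pairs (A ⇒* B via units): (B,S), (L,B), (L,S).
S: inherits non-unit rules of {S} → c | cL | cc.
B: inherits non-unit rules of {B, S} → LLi | c | cL | cc | i.
L: inherits non-unit rules of {B, L, S} → LLi | LSL | c | cL | cc | i | j | jjS.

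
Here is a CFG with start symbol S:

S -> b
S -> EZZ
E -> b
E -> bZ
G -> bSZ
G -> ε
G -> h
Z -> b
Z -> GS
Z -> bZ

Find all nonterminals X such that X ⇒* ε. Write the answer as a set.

{G}

Directly nullable (have an ε-rule): {G}.
Not nullable: E, S, Z — each has a terminal in every rule's right-hand side or depends on a non-nullable symbol.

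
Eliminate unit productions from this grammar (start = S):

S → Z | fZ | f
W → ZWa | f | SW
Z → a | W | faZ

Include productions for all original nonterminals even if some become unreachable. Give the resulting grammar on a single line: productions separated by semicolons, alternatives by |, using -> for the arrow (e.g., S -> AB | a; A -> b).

S -> a | f | SW | fZ | ZWa | faZ; W -> f | SW | ZWa; Z -> a | f | SW | ZWa | faZ

Unit productions: S->Z, Z->W.
Unit pairs (A ⇒* B via units): (S,W), (S,Z), (Z,W).
S: inherits non-unit rules of {S, W, Z} → SW | ZWa | a | f | fZ | faZ.
W: inherits non-unit rules of {W} → SW | ZWa | f.
Z: inherits non-unit rules of {W, Z} → SW | ZWa | a | f | faZ.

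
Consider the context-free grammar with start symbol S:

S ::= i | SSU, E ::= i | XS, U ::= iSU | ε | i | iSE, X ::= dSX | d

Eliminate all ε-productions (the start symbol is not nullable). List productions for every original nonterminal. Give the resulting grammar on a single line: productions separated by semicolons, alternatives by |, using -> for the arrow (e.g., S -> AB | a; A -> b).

Nullable set: {U}.
S -> SSU: U nullable, giving SS | SSU.
Drop U -> ε.
U -> iSU: U nullable, giving iS | iSU.
Unchanged (no nullable symbols): S -> i; E -> XS; E -> i; U -> i; U -> iSE; X -> d; X -> dSX.

S -> i | SS | SSU; E -> i | XS; U -> i | iS | iSE | iSU; X -> d | dSX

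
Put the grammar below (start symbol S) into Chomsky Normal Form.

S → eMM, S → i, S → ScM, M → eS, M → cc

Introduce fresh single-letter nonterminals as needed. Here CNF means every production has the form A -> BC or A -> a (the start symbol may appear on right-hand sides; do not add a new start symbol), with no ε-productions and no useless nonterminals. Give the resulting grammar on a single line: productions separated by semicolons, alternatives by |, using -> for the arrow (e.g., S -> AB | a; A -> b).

S -> i | BC | SD; A -> c; B -> e; C -> MM; D -> AM; M -> AA | BS

No ε-productions.
No unit productions to eliminate.
TERM: introduce A -> c, B -> e and substitute in every rule of length ≥2.
BIN: S -> BMM becomes S -> BC, C -> MM; S -> SAM becomes S -> SD, D -> AM.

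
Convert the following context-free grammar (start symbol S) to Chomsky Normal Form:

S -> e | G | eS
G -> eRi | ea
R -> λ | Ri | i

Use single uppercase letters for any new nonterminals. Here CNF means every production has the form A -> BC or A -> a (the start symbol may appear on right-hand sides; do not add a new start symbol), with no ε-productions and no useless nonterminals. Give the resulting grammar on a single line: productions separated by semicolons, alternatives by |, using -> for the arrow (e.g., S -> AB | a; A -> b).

Nullable: {R}; after ε-elimination: S -> G | e | eS; G -> ea | ei | eRi; R -> i | Ri.
After unit-elimination: S -> e | eS | ea | ei | eRi; G -> ea | ei | eRi; R -> i | Ri.
TERM: introduce C -> a, A -> e, B -> i and substitute in every rule of length ≥2.
BIN: G -> ARB becomes G -> AD, D -> RB; S -> ARB becomes S -> AE, E -> RB.
Drop unreachable/unproductive: G.

S -> e | AB | AC | AE | AS; A -> e; B -> i; C -> a; E -> RB; R -> i | RB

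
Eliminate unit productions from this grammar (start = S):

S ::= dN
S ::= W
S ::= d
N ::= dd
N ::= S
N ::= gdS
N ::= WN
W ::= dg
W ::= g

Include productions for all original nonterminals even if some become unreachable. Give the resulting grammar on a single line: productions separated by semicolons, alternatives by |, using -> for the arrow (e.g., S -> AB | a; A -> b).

S -> d | g | dN | dg; N -> d | g | WN | dN | dd | dg | gdS; W -> g | dg

Unit productions: N->S, S->W.
Unit pairs (A ⇒* B via units): (N,S), (N,W), (S,W).
S: inherits non-unit rules of {S, W} → d | dN | dg | g.
N: inherits non-unit rules of {N, S, W} → WN | d | dN | dd | dg | g | gdS.
W: inherits non-unit rules of {W} → dg | g.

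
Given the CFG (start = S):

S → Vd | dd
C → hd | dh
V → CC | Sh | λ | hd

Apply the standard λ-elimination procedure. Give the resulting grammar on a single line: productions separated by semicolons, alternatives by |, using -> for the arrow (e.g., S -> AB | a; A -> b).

S -> d | Vd | dd; C -> dh | hd; V -> CC | Sh | hd

Nullable set: {V}.
S -> Vd: V nullable, giving Vd | d.
Drop V -> λ.
Unchanged (no nullable symbols): S -> dd; C -> dh; C -> hd; V -> CC; V -> Sh; V -> hd.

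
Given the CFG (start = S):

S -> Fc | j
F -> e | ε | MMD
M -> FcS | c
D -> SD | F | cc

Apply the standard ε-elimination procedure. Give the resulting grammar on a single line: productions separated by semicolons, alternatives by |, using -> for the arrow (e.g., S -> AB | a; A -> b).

S -> c | j | Fc; D -> F | S | SD | cc; F -> e | MM | MMD; M -> c | cS | FcS

Nullable set: {D, F}.
S -> Fc: F nullable, giving Fc | c.
D -> F: F nullable, giving F.
D -> SD: D nullable, giving S | SD.
Drop F -> ε.
F -> MMD: D nullable, giving MM | MMD.
M -> FcS: F nullable, giving FcS | cS.
Unchanged (no nullable symbols): S -> j; D -> cc; F -> e; M -> c.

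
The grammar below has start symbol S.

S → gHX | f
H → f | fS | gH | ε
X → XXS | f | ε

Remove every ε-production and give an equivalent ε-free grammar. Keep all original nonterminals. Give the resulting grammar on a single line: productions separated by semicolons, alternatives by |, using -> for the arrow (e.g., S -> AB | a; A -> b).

S -> f | g | gH | gX | gHX; H -> f | g | fS | gH; X -> S | f | XS | XXS

Nullable set: {H, X}.
S -> gHX: H, X nullable, giving g | gH | gHX | gX.
Drop H -> ε.
H -> gH: H nullable, giving g | gH.
Drop X -> ε.
X -> XXS: X, X nullable, giving S | XS | XXS.
Unchanged (no nullable symbols): S -> f; H -> f; H -> fS; X -> f.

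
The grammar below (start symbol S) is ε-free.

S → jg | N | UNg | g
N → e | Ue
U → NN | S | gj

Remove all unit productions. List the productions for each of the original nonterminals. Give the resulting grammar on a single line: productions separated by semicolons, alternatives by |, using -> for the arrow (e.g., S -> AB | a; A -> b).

Unit productions: S->N, U->S.
Unit pairs (A ⇒* B via units): (S,N), (U,N), (U,S).
S: inherits non-unit rules of {N, S} → UNg | Ue | e | g | jg.
N: inherits non-unit rules of {N} → Ue | e.
U: inherits non-unit rules of {N, S, U} → NN | UNg | Ue | e | g | gj | jg.

S -> e | g | Ue | jg | UNg; N -> e | Ue; U -> e | g | NN | Ue | gj | jg | UNg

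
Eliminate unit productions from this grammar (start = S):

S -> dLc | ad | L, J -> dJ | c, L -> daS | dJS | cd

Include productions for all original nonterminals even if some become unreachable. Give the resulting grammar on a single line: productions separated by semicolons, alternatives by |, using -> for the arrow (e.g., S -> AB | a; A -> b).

S -> ad | cd | dJS | dLc | daS; J -> c | dJ; L -> cd | dJS | daS

Unit productions: S->L.
Unit pairs (A ⇒* B via units): (S,L).
S: inherits non-unit rules of {L, S} → ad | cd | dJS | dLc | daS.
J: inherits non-unit rules of {J} → c | dJ.
L: inherits non-unit rules of {L} → cd | dJS | daS.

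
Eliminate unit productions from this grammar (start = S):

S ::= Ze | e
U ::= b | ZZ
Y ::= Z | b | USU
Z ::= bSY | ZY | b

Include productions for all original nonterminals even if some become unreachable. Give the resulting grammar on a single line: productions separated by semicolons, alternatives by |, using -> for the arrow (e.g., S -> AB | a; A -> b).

S -> e | Ze; U -> b | ZZ; Y -> b | ZY | USU | bSY; Z -> b | ZY | bSY

Unit productions: Y->Z.
Unit pairs (A ⇒* B via units): (Y,Z).
S: inherits non-unit rules of {S} → Ze | e.
U: inherits non-unit rules of {U} → ZZ | b.
Y: inherits non-unit rules of {Y, Z} → USU | ZY | b | bSY.
Z: inherits non-unit rules of {Z} → ZY | b | bSY.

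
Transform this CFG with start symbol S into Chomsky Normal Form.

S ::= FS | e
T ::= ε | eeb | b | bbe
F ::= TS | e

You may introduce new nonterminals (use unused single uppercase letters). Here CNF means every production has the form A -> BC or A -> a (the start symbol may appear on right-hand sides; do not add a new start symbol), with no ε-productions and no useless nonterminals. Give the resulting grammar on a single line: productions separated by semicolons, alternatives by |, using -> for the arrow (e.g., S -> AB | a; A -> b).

S -> e | FS; A -> b; B -> e; C -> AB; D -> BA; F -> e | FS | TS; T -> b | AC | BD

Nullable: {T}; after ε-elimination: S -> e | FS; F -> S | e | TS; T -> b | bbe | eeb.
After unit-elimination: S -> e | FS; F -> e | FS | TS; T -> b | bbe | eeb.
TERM: introduce A -> b, B -> e and substitute in every rule of length ≥2.
BIN: T -> AAB becomes T -> AC, C -> AB; T -> BBA becomes T -> BD, D -> BA.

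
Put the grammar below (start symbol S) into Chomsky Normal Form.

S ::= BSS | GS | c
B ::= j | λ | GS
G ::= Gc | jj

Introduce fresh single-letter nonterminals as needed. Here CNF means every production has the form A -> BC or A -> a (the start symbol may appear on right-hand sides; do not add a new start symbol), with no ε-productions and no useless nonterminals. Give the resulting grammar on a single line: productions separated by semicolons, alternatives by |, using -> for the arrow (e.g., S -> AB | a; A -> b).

S -> c | BD | GS | SS; A -> c; B -> j | GS; C -> j; D -> SS; G -> CC | GA

Nullable: {B}; after ε-elimination: S -> c | GS | SS | BSS; B -> j | GS; G -> Gc | jj.
No unit productions to eliminate.
TERM: introduce A -> c, C -> j and substitute in every rule of length ≥2.
BIN: S -> BSS becomes S -> BD, D -> SS.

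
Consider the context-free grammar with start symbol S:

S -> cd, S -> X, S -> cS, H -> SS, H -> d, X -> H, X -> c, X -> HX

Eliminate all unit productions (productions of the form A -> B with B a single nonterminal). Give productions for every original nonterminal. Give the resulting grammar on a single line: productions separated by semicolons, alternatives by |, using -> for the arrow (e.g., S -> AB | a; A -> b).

Unit productions: S->X, X->H.
Unit pairs (A ⇒* B via units): (S,H), (S,X), (X,H).
S: inherits non-unit rules of {H, S, X} → HX | SS | c | cS | cd | d.
H: inherits non-unit rules of {H} → SS | d.
X: inherits non-unit rules of {H, X} → HX | SS | c | d.

S -> c | d | HX | SS | cS | cd; H -> d | SS; X -> c | d | HX | SS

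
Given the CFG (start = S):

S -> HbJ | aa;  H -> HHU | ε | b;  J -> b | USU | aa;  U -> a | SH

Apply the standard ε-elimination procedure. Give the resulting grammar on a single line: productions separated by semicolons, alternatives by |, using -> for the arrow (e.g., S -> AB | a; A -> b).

S -> aa | bJ | HbJ; H -> U | b | HU | HHU; J -> b | aa | USU; U -> S | a | SH

Nullable set: {H}.
S -> HbJ: H nullable, giving HbJ | bJ.
Drop H -> ε.
H -> HHU: H, H nullable, giving HHU | HU | U.
U -> SH: H nullable, giving S | SH.
Unchanged (no nullable symbols): S -> aa; H -> b; J -> USU; J -> aa; J -> b; U -> a.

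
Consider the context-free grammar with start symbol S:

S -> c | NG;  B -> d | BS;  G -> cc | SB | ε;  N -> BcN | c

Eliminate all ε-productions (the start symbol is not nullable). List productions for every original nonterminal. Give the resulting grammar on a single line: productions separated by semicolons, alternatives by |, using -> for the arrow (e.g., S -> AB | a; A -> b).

Nullable set: {G}.
S -> NG: G nullable, giving N | NG.
Drop G -> ε.
Unchanged (no nullable symbols): S -> c; B -> BS; B -> d; G -> SB; G -> cc; N -> BcN; N -> c.

S -> N | c | NG; B -> d | BS; G -> SB | cc; N -> c | BcN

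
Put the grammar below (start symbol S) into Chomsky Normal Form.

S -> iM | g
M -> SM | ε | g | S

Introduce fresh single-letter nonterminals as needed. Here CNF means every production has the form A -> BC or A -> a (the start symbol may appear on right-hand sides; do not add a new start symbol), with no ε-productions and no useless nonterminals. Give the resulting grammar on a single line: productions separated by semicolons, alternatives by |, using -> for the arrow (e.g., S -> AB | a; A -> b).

S -> g | i | AM; A -> i; M -> g | i | AM | SM

Nullable: {M}; after ε-elimination: S -> g | i | iM; M -> S | g | SM.
After unit-elimination: S -> g | i | iM; M -> g | i | SM | iM.
TERM: introduce A -> i and substitute in every rule of length ≥2.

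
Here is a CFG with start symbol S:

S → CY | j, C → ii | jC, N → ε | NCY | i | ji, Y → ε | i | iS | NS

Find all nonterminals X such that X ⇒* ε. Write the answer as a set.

{N, Y}

Directly nullable (have an ε-rule): {N, Y}.
Not nullable: C, S — each has a terminal in every rule's right-hand side or depends on a non-nullable symbol.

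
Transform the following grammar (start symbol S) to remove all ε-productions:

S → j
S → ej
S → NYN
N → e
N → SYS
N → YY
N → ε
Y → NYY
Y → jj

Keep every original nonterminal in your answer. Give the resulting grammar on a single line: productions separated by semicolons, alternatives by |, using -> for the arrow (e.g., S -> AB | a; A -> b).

S -> Y | j | NY | YN | ej | NYN; N -> e | YY | SYS; Y -> YY | jj | NYY

Nullable set: {N}.
S -> NYN: N, N nullable, giving NY | NYN | Y | YN.
Drop N -> ε.
Y -> NYY: N nullable, giving NYY | YY.
Unchanged (no nullable symbols): S -> ej; S -> j; N -> SYS; N -> YY; N -> e; Y -> jj.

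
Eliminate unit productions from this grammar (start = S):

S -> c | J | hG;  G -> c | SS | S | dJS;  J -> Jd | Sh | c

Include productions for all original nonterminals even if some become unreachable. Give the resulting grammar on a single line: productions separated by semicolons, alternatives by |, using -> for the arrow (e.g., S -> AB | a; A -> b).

S -> c | Jd | Sh | hG; G -> c | Jd | SS | Sh | hG | dJS; J -> c | Jd | Sh

Unit productions: G->S, S->J.
Unit pairs (A ⇒* B via units): (G,J), (G,S), (S,J).
S: inherits non-unit rules of {J, S} → Jd | Sh | c | hG.
G: inherits non-unit rules of {G, J, S} → Jd | SS | Sh | c | dJS | hG.
J: inherits non-unit rules of {J} → Jd | Sh | c.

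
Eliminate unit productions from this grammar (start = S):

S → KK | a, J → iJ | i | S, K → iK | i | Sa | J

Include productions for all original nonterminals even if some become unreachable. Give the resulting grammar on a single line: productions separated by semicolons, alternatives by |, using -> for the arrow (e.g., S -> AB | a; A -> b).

Unit productions: J->S, K->J.
Unit pairs (A ⇒* B via units): (J,S), (K,J), (K,S).
S: inherits non-unit rules of {S} → KK | a.
J: inherits non-unit rules of {J, S} → KK | a | i | iJ.
K: inherits non-unit rules of {J, K, S} → KK | Sa | a | i | iJ | iK.

S -> a | KK; J -> a | i | KK | iJ; K -> a | i | KK | Sa | iJ | iK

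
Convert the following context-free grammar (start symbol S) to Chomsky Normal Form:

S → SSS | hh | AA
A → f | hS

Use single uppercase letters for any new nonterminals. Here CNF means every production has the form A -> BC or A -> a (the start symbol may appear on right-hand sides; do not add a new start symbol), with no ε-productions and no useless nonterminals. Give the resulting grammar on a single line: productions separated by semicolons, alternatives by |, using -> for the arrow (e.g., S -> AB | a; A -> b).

S -> AA | BB | SC; A -> f | BS; B -> h; C -> SS

No ε-productions.
No unit productions to eliminate.
TERM: introduce B -> h and substitute in every rule of length ≥2.
BIN: S -> SSS becomes S -> SC, C -> SS.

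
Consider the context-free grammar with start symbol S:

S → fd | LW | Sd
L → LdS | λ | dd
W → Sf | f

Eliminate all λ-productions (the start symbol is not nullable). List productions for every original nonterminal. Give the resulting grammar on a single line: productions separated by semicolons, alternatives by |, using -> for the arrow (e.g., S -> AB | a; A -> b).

Nullable set: {L}.
S -> LW: L nullable, giving LW | W.
Drop L -> λ.
L -> LdS: L nullable, giving LdS | dS.
Unchanged (no nullable symbols): S -> Sd; S -> fd; L -> dd; W -> Sf; W -> f.

S -> W | LW | Sd | fd; L -> dS | dd | LdS; W -> f | Sf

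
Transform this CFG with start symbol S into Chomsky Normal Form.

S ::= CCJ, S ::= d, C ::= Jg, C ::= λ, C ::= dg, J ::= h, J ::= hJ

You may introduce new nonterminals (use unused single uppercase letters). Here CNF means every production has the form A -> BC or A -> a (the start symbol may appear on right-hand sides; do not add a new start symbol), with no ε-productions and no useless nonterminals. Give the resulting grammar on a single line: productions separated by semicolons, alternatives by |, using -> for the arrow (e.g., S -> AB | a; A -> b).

Nullable: {C}; after ε-elimination: S -> J | d | CJ | CCJ; C -> Jg | dg; J -> h | hJ.
After unit-elimination: S -> d | h | CJ | hJ | CCJ; C -> Jg | dg; J -> h | hJ.
TERM: introduce B -> d, A -> g, D -> h and substitute in every rule of length ≥2.
BIN: S -> CCJ becomes S -> CE, E -> CJ.

S -> d | h | CE | CJ | DJ; A -> g; B -> d; C -> BA | JA; D -> h; E -> CJ; J -> h | DJ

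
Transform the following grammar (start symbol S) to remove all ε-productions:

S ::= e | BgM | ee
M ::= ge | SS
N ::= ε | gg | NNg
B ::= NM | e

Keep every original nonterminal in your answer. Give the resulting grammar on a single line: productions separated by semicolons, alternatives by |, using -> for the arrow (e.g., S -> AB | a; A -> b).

S -> e | ee | BgM; B -> M | e | NM; M -> SS | ge; N -> g | Ng | gg | NNg

Nullable set: {N}.
B -> NM: N nullable, giving M | NM.
Drop N -> ε.
N -> NNg: N, N nullable, giving NNg | Ng | g.
Unchanged (no nullable symbols): S -> BgM; S -> e; S -> ee; B -> e; M -> SS; M -> ge; N -> gg.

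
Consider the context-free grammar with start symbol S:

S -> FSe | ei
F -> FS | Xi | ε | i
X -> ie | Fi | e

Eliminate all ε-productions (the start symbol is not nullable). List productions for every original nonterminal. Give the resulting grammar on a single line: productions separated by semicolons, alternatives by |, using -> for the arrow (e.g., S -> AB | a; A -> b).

S -> Se | ei | FSe; F -> S | i | FS | Xi; X -> e | i | Fi | ie

Nullable set: {F}.
S -> FSe: F nullable, giving FSe | Se.
Drop F -> ε.
F -> FS: F nullable, giving FS | S.
X -> Fi: F nullable, giving Fi | i.
Unchanged (no nullable symbols): S -> ei; F -> Xi; F -> i; X -> e; X -> ie.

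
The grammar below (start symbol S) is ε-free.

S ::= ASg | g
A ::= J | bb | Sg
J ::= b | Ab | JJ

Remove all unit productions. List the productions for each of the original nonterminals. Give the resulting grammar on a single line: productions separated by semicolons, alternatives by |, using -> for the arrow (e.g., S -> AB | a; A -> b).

Unit productions: A->J.
Unit pairs (A ⇒* B via units): (A,J).
S: inherits non-unit rules of {S} → ASg | g.
A: inherits non-unit rules of {A, J} → Ab | JJ | Sg | b | bb.
J: inherits non-unit rules of {J} → Ab | JJ | b.

S -> g | ASg; A -> b | Ab | JJ | Sg | bb; J -> b | Ab | JJ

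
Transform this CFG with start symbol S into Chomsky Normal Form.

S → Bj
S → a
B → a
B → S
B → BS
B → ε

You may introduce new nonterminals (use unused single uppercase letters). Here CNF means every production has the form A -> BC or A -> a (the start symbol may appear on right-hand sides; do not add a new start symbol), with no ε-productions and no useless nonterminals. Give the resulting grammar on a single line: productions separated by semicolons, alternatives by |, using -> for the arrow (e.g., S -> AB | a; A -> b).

S -> a | j | BA; A -> j; B -> a | j | BA | BS

Nullable: {B}; after ε-elimination: S -> a | j | Bj; B -> S | a | BS.
After unit-elimination: S -> a | j | Bj; B -> a | j | BS | Bj.
TERM: introduce A -> j and substitute in every rule of length ≥2.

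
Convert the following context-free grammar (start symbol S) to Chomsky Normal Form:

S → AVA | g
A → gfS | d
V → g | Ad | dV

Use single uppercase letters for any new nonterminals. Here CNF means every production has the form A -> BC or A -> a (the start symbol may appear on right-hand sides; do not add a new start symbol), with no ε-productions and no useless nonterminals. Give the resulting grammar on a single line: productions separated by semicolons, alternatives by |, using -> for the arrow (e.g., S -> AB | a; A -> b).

S -> g | AF; A -> d | BE; B -> g; C -> f; D -> d; E -> CS; F -> VA; V -> g | AD | DV

No ε-productions.
No unit productions to eliminate.
TERM: introduce D -> d, C -> f, B -> g and substitute in every rule of length ≥2.
BIN: A -> BCS becomes A -> BE, E -> CS; S -> AVA becomes S -> AF, F -> VA.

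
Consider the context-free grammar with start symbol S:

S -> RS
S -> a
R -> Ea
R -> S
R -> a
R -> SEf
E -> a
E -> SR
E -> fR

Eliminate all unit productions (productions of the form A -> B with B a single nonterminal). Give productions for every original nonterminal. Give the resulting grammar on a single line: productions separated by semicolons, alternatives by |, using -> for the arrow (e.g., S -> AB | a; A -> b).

Unit productions: R->S.
Unit pairs (A ⇒* B via units): (R,S).
S: inherits non-unit rules of {S} → RS | a.
E: inherits non-unit rules of {E} → SR | a | fR.
R: inherits non-unit rules of {R, S} → Ea | RS | SEf | a.

S -> a | RS; E -> a | SR | fR; R -> a | Ea | RS | SEf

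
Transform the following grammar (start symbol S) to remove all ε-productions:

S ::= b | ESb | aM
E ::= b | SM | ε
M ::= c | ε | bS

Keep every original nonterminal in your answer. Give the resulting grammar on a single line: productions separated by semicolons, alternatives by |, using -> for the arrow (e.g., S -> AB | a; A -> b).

S -> a | b | Sb | aM | ESb; E -> S | b | SM; M -> c | bS

Nullable set: {E, M}.
S -> ESb: E nullable, giving ESb | Sb.
S -> aM: M nullable, giving a | aM.
Drop E -> ε.
E -> SM: M nullable, giving S | SM.
Drop M -> ε.
Unchanged (no nullable symbols): S -> b; E -> b; M -> bS; M -> c.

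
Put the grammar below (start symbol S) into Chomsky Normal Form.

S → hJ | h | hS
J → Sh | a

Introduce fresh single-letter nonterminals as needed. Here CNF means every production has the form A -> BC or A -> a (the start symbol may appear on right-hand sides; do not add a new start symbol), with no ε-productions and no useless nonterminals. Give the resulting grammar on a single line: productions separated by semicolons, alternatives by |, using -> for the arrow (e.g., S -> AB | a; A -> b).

No ε-productions.
No unit productions to eliminate.
TERM: introduce A -> h and substitute in every rule of length ≥2.

S -> h | AJ | AS; A -> h; J -> a | SA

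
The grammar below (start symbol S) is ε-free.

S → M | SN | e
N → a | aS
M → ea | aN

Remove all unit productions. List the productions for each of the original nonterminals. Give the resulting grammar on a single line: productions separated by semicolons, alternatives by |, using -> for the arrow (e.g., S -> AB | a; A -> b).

Unit productions: S->M.
Unit pairs (A ⇒* B via units): (S,M).
S: inherits non-unit rules of {M, S} → SN | aN | e | ea.
M: inherits non-unit rules of {M} → aN | ea.
N: inherits non-unit rules of {N} → a | aS.

S -> e | SN | aN | ea; M -> aN | ea; N -> a | aS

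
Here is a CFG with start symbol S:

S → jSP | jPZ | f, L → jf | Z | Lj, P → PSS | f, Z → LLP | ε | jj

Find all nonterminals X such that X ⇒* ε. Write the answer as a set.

Directly nullable (have an ε-rule): {Z}.
L is nullable via L -> Z (every symbol on the right is already known nullable).
Not nullable: P, S — each has a terminal in every rule's right-hand side or depends on a non-nullable symbol.

{L, Z}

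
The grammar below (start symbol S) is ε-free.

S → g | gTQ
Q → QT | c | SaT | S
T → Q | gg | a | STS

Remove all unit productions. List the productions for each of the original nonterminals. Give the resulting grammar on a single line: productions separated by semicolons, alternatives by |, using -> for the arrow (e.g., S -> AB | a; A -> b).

Unit productions: Q->S, T->Q.
Unit pairs (A ⇒* B via units): (Q,S), (T,Q), (T,S).
S: inherits non-unit rules of {S} → g | gTQ.
Q: inherits non-unit rules of {Q, S} → QT | SaT | c | g | gTQ.
T: inherits non-unit rules of {Q, S, T} → QT | STS | SaT | a | c | g | gTQ | gg.

S -> g | gTQ; Q -> c | g | QT | SaT | gTQ; T -> a | c | g | QT | gg | STS | SaT | gTQ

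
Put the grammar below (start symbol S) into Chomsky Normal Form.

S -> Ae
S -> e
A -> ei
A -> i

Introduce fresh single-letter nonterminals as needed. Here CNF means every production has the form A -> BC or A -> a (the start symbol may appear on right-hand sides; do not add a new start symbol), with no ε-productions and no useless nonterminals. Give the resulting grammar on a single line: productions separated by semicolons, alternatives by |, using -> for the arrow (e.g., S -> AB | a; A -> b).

S -> e | AB; A -> i | BC; B -> e; C -> i

No ε-productions.
No unit productions to eliminate.
TERM: introduce B -> e, C -> i and substitute in every rule of length ≥2.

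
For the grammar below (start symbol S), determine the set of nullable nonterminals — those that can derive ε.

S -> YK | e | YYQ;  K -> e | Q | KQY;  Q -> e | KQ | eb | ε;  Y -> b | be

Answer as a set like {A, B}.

{K, Q}

Directly nullable (have an ε-rule): {Q}.
K is nullable via K -> Q (every symbol on the right is already known nullable).
Not nullable: S, Y — each has a terminal in every rule's right-hand side or depends on a non-nullable symbol.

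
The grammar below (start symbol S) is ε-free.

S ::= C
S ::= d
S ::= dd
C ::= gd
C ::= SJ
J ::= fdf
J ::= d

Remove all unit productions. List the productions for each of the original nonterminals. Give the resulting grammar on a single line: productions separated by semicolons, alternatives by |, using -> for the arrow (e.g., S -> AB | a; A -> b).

S -> d | SJ | dd | gd; C -> SJ | gd; J -> d | fdf

Unit productions: S->C.
Unit pairs (A ⇒* B via units): (S,C).
S: inherits non-unit rules of {C, S} → SJ | d | dd | gd.
C: inherits non-unit rules of {C} → SJ | gd.
J: inherits non-unit rules of {J} → d | fdf.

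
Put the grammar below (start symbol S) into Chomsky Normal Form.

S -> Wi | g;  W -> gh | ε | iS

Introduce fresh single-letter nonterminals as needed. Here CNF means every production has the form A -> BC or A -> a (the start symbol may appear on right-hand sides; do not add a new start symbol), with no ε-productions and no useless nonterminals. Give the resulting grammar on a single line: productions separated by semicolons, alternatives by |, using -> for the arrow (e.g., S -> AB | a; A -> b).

S -> g | i | WA; A -> i; B -> g; C -> h; W -> AS | BC

Nullable: {W}; after ε-elimination: S -> g | i | Wi; W -> gh | iS.
No unit productions to eliminate.
TERM: introduce B -> g, C -> h, A -> i and substitute in every rule of length ≥2.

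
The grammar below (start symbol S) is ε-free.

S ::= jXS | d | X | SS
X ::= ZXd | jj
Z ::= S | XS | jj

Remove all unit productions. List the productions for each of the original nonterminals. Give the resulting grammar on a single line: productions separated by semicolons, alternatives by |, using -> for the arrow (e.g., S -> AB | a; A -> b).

S -> d | SS | jj | ZXd | jXS; X -> jj | ZXd; Z -> d | SS | XS | jj | ZXd | jXS

Unit productions: S->X, Z->S.
Unit pairs (A ⇒* B via units): (S,X), (Z,S), (Z,X).
S: inherits non-unit rules of {S, X} → SS | ZXd | d | jXS | jj.
X: inherits non-unit rules of {X} → ZXd | jj.
Z: inherits non-unit rules of {S, X, Z} → SS | XS | ZXd | d | jXS | jj.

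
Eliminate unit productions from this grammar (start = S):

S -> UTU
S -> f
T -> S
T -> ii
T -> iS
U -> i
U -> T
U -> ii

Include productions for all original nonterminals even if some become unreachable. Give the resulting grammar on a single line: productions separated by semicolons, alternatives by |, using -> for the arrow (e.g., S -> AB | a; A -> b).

S -> f | UTU; T -> f | iS | ii | UTU; U -> f | i | iS | ii | UTU

Unit productions: T->S, U->T.
Unit pairs (A ⇒* B via units): (T,S), (U,S), (U,T).
S: inherits non-unit rules of {S} → UTU | f.
T: inherits non-unit rules of {S, T} → UTU | f | iS | ii.
U: inherits non-unit rules of {S, T, U} → UTU | f | i | iS | ii.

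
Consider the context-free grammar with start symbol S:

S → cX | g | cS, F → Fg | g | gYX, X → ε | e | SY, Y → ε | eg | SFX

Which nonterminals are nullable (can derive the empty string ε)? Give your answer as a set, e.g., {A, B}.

Directly nullable (have an ε-rule): {X, Y}.
Not nullable: F, S — each has a terminal in every rule's right-hand side or depends on a non-nullable symbol.

{X, Y}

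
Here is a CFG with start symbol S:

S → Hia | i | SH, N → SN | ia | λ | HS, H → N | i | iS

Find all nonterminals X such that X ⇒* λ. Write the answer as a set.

Directly nullable (have an ε-rule): {N}.
H is nullable via H -> N (every symbol on the right is already known nullable).
Not nullable: S — each has a terminal in every rule's right-hand side or depends on a non-nullable symbol.

{H, N}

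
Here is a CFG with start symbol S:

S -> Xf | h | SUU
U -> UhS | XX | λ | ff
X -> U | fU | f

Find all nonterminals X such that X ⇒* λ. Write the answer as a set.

{U, X}

Directly nullable (have an ε-rule): {U}.
X is nullable via X -> U (every symbol on the right is already known nullable).
Not nullable: S — each has a terminal in every rule's right-hand side or depends on a non-nullable symbol.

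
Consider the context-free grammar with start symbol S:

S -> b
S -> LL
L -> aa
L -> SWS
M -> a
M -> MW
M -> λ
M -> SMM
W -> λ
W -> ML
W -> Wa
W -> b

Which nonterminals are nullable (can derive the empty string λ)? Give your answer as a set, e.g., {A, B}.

Directly nullable (have an ε-rule): {M, W}.
Not nullable: L, S — each has a terminal in every rule's right-hand side or depends on a non-nullable symbol.

{M, W}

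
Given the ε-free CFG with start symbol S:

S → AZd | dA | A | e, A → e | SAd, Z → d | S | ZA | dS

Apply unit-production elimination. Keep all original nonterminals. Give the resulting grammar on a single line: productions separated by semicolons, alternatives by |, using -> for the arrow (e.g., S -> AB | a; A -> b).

Unit productions: S->A, Z->S.
Unit pairs (A ⇒* B via units): (S,A), (Z,A), (Z,S).
S: inherits non-unit rules of {A, S} → AZd | SAd | dA | e.
A: inherits non-unit rules of {A} → SAd | e.
Z: inherits non-unit rules of {A, S, Z} → AZd | SAd | ZA | d | dA | dS | e.

S -> e | dA | AZd | SAd; A -> e | SAd; Z -> d | e | ZA | dA | dS | AZd | SAd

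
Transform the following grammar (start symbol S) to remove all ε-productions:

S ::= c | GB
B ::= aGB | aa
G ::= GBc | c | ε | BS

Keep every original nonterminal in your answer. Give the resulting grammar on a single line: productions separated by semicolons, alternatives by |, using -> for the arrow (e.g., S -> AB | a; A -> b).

S -> B | c | GB; B -> aB | aa | aGB; G -> c | BS | Bc | GBc

Nullable set: {G}.
S -> GB: G nullable, giving B | GB.
B -> aGB: G nullable, giving aB | aGB.
Drop G -> ε.
G -> GBc: G nullable, giving Bc | GBc.
Unchanged (no nullable symbols): S -> c; B -> aa; G -> BS; G -> c.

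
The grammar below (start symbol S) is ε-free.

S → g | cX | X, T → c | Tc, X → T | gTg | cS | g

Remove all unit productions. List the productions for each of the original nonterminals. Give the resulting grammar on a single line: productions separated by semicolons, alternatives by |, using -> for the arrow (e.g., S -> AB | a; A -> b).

S -> c | g | Tc | cS | cX | gTg; T -> c | Tc; X -> c | g | Tc | cS | gTg

Unit productions: S->X, X->T.
Unit pairs (A ⇒* B via units): (S,T), (S,X), (X,T).
S: inherits non-unit rules of {S, T, X} → Tc | c | cS | cX | g | gTg.
T: inherits non-unit rules of {T} → Tc | c.
X: inherits non-unit rules of {T, X} → Tc | c | cS | g | gTg.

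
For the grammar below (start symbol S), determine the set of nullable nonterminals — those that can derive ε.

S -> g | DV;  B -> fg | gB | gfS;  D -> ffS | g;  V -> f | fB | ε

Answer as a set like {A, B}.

Directly nullable (have an ε-rule): {V}.
Not nullable: B, D, S — each has a terminal in every rule's right-hand side or depends on a non-nullable symbol.

{V}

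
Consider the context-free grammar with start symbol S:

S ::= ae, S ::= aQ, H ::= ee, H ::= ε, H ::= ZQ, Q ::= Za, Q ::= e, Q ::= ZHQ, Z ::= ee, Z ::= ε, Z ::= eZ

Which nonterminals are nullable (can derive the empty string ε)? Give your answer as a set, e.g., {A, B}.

Directly nullable (have an ε-rule): {H, Z}.
Not nullable: Q, S — each has a terminal in every rule's right-hand side or depends on a non-nullable symbol.

{H, Z}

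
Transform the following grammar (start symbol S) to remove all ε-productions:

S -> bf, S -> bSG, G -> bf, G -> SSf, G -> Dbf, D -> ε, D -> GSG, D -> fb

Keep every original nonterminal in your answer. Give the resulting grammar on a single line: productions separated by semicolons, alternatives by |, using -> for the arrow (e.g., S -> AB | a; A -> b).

S -> bf | bSG; D -> fb | GSG; G -> bf | Dbf | SSf

Nullable set: {D}.
Drop D -> ε.
G -> Dbf: D nullable, giving Dbf | bf.
Unchanged (no nullable symbols): S -> bSG; S -> bf; D -> GSG; D -> fb; G -> SSf; G -> bf.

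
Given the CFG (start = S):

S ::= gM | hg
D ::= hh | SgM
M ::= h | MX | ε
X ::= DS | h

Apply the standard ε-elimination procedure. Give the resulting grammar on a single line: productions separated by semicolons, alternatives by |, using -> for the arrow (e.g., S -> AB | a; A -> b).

Nullable set: {M}.
S -> gM: M nullable, giving g | gM.
D -> SgM: M nullable, giving Sg | SgM.
Drop M -> ε.
M -> MX: M nullable, giving MX | X.
Unchanged (no nullable symbols): S -> hg; D -> hh; M -> h; X -> DS; X -> h.

S -> g | gM | hg; D -> Sg | hh | SgM; M -> X | h | MX; X -> h | DS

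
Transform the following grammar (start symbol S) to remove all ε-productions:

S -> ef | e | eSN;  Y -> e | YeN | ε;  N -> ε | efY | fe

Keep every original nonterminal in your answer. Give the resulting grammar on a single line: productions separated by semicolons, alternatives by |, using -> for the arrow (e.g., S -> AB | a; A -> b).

Nullable set: {N, Y}.
S -> eSN: N nullable, giving eS | eSN.
Drop N -> ε.
N -> efY: Y nullable, giving ef | efY.
Drop Y -> ε.
Y -> YeN: Y, N nullable, giving Ye | YeN | e | eN.
Unchanged (no nullable symbols): S -> e; S -> ef; N -> fe; Y -> e.

S -> e | eS | ef | eSN; N -> ef | fe | efY; Y -> e | Ye | eN | YeN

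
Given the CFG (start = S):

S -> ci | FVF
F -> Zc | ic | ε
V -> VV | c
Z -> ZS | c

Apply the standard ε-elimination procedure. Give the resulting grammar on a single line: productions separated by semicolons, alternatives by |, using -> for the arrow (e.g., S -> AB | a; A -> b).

Nullable set: {F}.
S -> FVF: F, F nullable, giving FV | FVF | V | VF.
Drop F -> ε.
Unchanged (no nullable symbols): S -> ci; F -> Zc; F -> ic; V -> VV; V -> c; Z -> ZS; Z -> c.

S -> V | FV | VF | ci | FVF; F -> Zc | ic; V -> c | VV; Z -> c | ZS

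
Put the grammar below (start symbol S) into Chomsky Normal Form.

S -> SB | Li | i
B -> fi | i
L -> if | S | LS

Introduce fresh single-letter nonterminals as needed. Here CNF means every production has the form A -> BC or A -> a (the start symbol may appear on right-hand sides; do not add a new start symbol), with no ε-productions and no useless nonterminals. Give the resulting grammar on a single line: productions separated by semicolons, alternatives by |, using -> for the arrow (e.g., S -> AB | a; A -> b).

S -> i | LC | SB; A -> f; B -> i | AC; C -> i; L -> i | CA | LC | LS | SB

No ε-productions.
After unit-elimination: S -> i | Li | SB; B -> i | fi; L -> i | LS | Li | SB | if.
TERM: introduce A -> f, C -> i and substitute in every rule of length ≥2.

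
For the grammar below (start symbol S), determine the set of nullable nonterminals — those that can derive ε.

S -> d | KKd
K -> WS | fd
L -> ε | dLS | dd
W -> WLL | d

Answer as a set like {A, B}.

Directly nullable (have an ε-rule): {L}.
Not nullable: K, S, W — each has a terminal in every rule's right-hand side or depends on a non-nullable symbol.

{L}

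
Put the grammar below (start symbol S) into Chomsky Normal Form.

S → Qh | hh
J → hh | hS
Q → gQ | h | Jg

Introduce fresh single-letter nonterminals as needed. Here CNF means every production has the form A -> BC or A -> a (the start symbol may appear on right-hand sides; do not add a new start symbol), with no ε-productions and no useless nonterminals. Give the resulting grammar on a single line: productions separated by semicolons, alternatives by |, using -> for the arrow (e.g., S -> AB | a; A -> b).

S -> AA | QA; A -> h; B -> g; J -> AA | AS; Q -> h | BQ | JB

No ε-productions.
No unit productions to eliminate.
TERM: introduce B -> g, A -> h and substitute in every rule of length ≥2.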